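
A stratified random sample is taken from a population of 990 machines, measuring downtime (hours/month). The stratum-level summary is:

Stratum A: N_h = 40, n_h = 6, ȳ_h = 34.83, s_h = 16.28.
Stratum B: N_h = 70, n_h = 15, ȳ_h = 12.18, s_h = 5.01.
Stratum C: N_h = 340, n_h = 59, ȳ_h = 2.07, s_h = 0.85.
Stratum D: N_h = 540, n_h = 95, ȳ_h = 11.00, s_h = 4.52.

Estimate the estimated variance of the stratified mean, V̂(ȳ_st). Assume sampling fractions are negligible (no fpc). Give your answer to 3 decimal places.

V̂(ȳ_st) = Σ W_h² s_h²/n_h, with W_h = N_h/N and N = 990:
  stratum A: (40/990)²·16.28²/6 = 0.0721119
  stratum B: (70/990)²·5.01²/15 = 0.00836585
  stratum C: (340/990)²·0.85²/59 = 0.00144435
  stratum D: (540/990)²·4.52²/95 = 0.0639839
V̂(ȳ_st) = 0.145906

V̂(ȳ_st) ≈ 0.146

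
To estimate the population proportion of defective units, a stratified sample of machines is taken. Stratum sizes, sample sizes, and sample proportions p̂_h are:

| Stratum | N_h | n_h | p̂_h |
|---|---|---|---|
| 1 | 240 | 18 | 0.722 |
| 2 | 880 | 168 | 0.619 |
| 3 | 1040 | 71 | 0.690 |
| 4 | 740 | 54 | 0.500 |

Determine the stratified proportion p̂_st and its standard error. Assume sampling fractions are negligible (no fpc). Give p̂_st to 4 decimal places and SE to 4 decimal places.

p̂_st ≈ 0.6226, SE ≈ 0.0302

N = 2900; stratum weights W_h = N_h/N.
p̂_st = Σ W_h p̂_h = (240·0.722 + 880·0.619 + 1040·0.690 + 740·0.500)/2900 = 0.62262
V̂(p̂_st) = Σ W_h² p̂_h(1−p̂_h)/(n_h−1):
  stratum 1: (240/2900)²·0.722·0.278/17 = 8.08648e-05
  stratum 2: (880/2900)²·0.619·0.381/167 = 0.000130037
  stratum 3: (1040/2900)²·0.690·0.310/70 = 0.000392992
  stratum 4: (740/2900)²·0.500·0.500/53 = 0.000307137
V̂(p̂_st) = 0.000911031; SE = √V̂ = 0.0301833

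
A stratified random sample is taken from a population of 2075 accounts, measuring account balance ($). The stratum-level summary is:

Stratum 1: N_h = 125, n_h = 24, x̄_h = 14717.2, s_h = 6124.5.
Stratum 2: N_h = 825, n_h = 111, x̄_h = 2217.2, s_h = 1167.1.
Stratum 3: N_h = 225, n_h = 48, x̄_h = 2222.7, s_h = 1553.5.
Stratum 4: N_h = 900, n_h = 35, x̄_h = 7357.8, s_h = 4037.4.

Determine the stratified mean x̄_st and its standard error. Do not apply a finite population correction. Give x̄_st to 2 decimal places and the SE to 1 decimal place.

x̄_st ≈ 5200.47, SE ≈ 309.5

x̄_st = Σ W_h x̄_h = (125·14717.2 + 825·2217.2 + 225·2222.7 + 900·7357.8)/2075 = 5200.46627
V̂(x̄_st) = Σ W_h² s_h²/n_h, with W_h = N_h/N and N = 2075:
  stratum 1: (125/2075)²·6124.5²/24 = 5671.71
  stratum 2: (825/2075)²·1167.1²/111 = 1939.84
  stratum 3: (225/2075)²·1553.5²/48 = 591.167
  stratum 4: (900/2075)²·4037.4²/35 = 87616.2
V̂(x̄_st) = 95818.9
SE(x̄_st) = √95818.9 = 309.546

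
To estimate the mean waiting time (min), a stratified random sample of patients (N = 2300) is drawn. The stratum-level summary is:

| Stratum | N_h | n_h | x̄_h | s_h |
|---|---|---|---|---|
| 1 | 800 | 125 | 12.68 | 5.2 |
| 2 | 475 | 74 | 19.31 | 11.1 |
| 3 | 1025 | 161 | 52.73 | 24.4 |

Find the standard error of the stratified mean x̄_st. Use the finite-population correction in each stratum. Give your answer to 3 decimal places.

SE(x̄_st) ≈ 0.837

V̂(x̄_st) = Σ W_h² (1 − n_h/N_h) s_h²/n_h, with W_h = N_h/N and N = 2300:
  stratum 1: (800/2300)²·(1 − 125/800)·5.2²/125 = 0.0220818
  stratum 2: (475/2300)²·(1 − 74/475)·11.1²/74 = 0.059951
  stratum 3: (1025/2300)²·(1 − 161/1025)·24.4²/161 = 0.619064
V̂(x̄_st) = 0.701097
SE(x̄_st) = √0.701097 = 0.837315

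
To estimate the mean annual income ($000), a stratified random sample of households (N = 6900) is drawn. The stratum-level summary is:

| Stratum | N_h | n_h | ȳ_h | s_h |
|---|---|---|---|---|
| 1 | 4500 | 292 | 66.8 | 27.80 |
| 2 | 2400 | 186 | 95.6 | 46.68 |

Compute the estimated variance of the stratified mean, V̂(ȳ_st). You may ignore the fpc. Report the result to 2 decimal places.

V̂(ȳ_st) = Σ W_h² s_h²/n_h, with W_h = N_h/N and N = 6900:
  stratum 1: (4500/6900)²·27.80²/292 = 1.12573
  stratum 2: (2400/6900)²·46.68²/186 = 1.41734
V̂(ȳ_st) = 2.54307

V̂(ȳ_st) ≈ 2.54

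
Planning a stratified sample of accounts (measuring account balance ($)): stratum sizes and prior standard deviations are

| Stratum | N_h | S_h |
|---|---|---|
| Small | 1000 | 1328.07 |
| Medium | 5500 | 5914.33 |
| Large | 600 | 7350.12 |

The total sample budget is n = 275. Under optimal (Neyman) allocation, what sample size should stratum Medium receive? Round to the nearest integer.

Neyman allocation: n_h = n · N_h S_h / Σ N_i S_i, with n = 275.
  stratum Small: N_h·S_h = 1000·1328.07 = 1328070.00
  stratum Medium: N_h·S_h = 5500·5914.33 = 32528815.00
  stratum Large: N_h·S_h = 600·7350.12 = 4410072.00
Σ N_h S_h = 38266957.00
n for stratum Medium = 275·32528815.00/38266957.00 = 233.764 → 234

234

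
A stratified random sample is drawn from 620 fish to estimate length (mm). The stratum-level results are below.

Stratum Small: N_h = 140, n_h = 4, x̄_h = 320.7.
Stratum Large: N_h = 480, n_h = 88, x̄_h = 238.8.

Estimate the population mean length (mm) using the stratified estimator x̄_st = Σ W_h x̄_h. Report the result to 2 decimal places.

N = Σ N_h = 620. Stratum weights W_h = N_h/N.
x̄_st = (140·320.7 + 480·238.8) / 620 = 257.2935

x̄_st ≈ 257.29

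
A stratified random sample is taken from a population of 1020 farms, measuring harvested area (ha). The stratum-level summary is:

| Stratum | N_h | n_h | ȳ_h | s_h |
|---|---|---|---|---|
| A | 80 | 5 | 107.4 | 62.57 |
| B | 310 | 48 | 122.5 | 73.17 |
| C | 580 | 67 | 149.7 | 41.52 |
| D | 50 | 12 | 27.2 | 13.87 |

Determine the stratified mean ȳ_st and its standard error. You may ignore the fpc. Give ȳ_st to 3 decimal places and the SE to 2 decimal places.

ȳ_st = Σ W_h ȳ_h = (80·107.4 + 310·122.5 + 580·149.7 + 50·27.2)/1020 = 132.11078
V̂(ȳ_st) = Σ W_h² s_h²/n_h, with W_h = N_h/N and N = 1020:
  stratum A: (80/1020)²·62.57²/5 = 4.81662
  stratum B: (310/1020)²·73.17²/48 = 10.3026
  stratum C: (580/1020)²·41.52²/67 = 8.31947
  stratum D: (50/1020)²·13.87²/12 = 0.0385222
V̂(ȳ_st) = 23.4772
SE(ȳ_st) = √23.4772 = 4.84533

ȳ_st ≈ 132.111, SE ≈ 4.85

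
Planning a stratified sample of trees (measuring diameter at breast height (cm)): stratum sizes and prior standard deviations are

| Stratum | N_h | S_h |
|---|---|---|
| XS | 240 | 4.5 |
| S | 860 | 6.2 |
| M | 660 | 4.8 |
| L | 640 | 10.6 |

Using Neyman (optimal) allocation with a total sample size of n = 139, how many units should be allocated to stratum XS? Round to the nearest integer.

9

Neyman allocation: n_h = n · N_h S_h / Σ N_i S_i, with n = 139.
  stratum XS: N_h·S_h = 240·4.5 = 1080.00
  stratum S: N_h·S_h = 860·6.2 = 5332.00
  stratum M: N_h·S_h = 660·4.8 = 3168.00
  stratum L: N_h·S_h = 640·10.6 = 6784.00
Σ N_h S_h = 16364.00
n for stratum XS = 139·1080.00/16364.00 = 9.174 → 9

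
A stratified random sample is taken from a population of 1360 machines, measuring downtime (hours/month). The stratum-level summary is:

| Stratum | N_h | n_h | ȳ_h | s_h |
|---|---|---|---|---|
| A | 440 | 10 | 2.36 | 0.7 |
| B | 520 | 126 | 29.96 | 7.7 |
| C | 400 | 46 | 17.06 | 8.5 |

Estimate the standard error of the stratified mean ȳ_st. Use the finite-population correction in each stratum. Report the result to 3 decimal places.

SE(ȳ_st) ≈ 0.421

V̂(ȳ_st) = Σ W_h² (1 − n_h/N_h) s_h²/n_h, with W_h = N_h/N and N = 1360:
  stratum A: (440/1360)²·(1 − 10/440)·0.7²/10 = 0.00501233
  stratum B: (520/1360)²·(1 − 126/520)·7.7²/126 = 0.0521234
  stratum C: (400/1360)²·(1 − 46/400)·8.5²/46 = 0.120245
V̂(ȳ_st) = 0.17738
SE(ȳ_st) = √0.17738 = 0.421165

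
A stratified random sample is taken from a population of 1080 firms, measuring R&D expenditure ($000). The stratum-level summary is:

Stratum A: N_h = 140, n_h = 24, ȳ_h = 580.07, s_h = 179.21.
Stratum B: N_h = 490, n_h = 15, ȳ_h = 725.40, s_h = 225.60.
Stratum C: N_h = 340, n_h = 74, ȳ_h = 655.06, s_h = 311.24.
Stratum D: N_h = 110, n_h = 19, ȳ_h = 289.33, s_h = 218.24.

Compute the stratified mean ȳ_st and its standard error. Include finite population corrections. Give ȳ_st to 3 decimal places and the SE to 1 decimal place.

ȳ_st ≈ 640.002, SE ≈ 28.6

ȳ_st = Σ W_h ȳ_h = (140·580.07 + 490·725.40 + 340·655.06 + 110·289.33)/1080 = 640.00231
V̂(ȳ_st) = Σ W_h² (1 − n_h/N_h) s_h²/n_h, with W_h = N_h/N and N = 1080:
  stratum A: (140/1080)²·(1 − 24/140)·179.21²/24 = 18.6317
  stratum B: (490/1080)²·(1 − 15/490)·225.60²/15 = 677.063
  stratum C: (340/1080)²·(1 − 74/340)·311.24²/74 = 101.501
  stratum D: (110/1080)²·(1 − 19/110)·218.24²/19 = 21.513
V̂(ȳ_st) = 818.709
SE(ȳ_st) = √818.709 = 28.6131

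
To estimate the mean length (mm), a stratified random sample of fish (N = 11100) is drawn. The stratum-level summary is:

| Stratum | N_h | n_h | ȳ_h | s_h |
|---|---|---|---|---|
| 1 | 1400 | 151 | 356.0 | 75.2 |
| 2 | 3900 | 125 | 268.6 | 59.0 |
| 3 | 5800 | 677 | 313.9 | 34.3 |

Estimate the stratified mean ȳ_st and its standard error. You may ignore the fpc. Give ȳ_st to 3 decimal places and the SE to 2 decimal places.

ȳ_st = Σ W_h ȳ_h = (1400·356.0 + 3900·268.6 + 5800·313.9)/11100 = 303.29369
V̂(ȳ_st) = Σ W_h² s_h²/n_h, with W_h = N_h/N and N = 11100:
  stratum 1: (1400/11100)²·75.2²/151 = 0.595757
  stratum 2: (3900/11100)²·59.0²/125 = 3.43777
  stratum 3: (5800/11100)²·34.3²/677 = 0.474471
V̂(ȳ_st) = 4.508
SE(ȳ_st) = √4.508 = 2.12321

ȳ_st ≈ 303.294, SE ≈ 2.12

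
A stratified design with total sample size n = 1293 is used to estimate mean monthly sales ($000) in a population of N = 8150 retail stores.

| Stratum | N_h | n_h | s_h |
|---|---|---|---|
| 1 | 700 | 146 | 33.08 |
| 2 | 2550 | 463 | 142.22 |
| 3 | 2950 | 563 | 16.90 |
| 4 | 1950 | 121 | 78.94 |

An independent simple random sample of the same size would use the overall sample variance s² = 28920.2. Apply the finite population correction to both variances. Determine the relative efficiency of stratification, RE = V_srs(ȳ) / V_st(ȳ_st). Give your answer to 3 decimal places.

RE ≈ 2.957

V̂(ȳ_st) = Σ W_h² (1 − n_h/N_h) s_h²/n_h, with W_h = N_h/N and N = 8150:
  stratum 1: (700/8150)²·(1 − 146/700)·33.08²/146 = 0.0437593
  stratum 2: (2550/8150)²·(1 − 463/2550)·142.22²/463 = 3.50016
  stratum 3: (2950/8150)²·(1 − 563/2950)·16.90²/563 = 0.0537804
  stratum 4: (1950/8150)²·(1 − 121/1950)·78.94²/121 = 2.7653
V_st = 6.363
V_srs = (1 − 1293/8150)·28920.2/1293 = 18.8183
Relative efficiency = V_srs / V_st = 18.8183/6.363 = 2.9575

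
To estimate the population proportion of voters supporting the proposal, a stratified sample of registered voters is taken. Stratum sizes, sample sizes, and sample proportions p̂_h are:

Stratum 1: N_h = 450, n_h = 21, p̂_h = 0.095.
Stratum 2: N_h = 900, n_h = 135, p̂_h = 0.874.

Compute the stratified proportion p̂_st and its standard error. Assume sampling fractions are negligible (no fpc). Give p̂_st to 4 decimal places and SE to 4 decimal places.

p̂_st ≈ 0.6143, SE ≈ 0.0290

N = 1350; stratum weights W_h = N_h/N.
p̂_st = Σ W_h p̂_h = (450·0.095 + 900·0.874)/1350 = 0.61433
V̂(p̂_st) = Σ W_h² p̂_h(1−p̂_h)/(n_h−1):
  stratum 1: (450/1350)²·0.095·0.905/20 = 0.000477639
  stratum 2: (900/1350)²·0.874·0.126/134 = 0.000365254
V̂(p̂_st) = 0.000842893; SE = √V̂ = 0.0290326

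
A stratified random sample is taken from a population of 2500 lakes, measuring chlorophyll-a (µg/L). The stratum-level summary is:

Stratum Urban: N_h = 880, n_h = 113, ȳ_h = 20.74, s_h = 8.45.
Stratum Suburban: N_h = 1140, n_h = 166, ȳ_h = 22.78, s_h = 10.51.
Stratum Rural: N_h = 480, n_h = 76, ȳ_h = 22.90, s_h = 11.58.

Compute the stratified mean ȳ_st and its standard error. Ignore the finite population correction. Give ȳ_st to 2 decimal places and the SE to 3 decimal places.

ȳ_st = Σ W_h ȳ_h = (880·20.74 + 1140·22.78 + 480·22.90)/2500 = 22.08496
V̂(ȳ_st) = Σ W_h² s_h²/n_h, with W_h = N_h/N and N = 2500:
  stratum Urban: (880/2500)²·8.45²/113 = 0.0782925
  stratum Suburban: (1140/2500)²·10.51²/166 = 0.138365
  stratum Rural: (480/2500)²·11.58²/76 = 0.0650438
V̂(ȳ_st) = 0.281702
SE(ȳ_st) = √0.281702 = 0.530756

ȳ_st ≈ 22.08, SE ≈ 0.531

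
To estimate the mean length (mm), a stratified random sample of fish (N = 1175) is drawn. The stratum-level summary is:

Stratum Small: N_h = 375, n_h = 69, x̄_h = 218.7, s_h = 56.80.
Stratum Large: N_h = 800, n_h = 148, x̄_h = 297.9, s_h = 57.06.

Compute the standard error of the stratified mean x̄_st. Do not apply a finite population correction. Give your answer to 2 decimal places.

SE(x̄_st) ≈ 3.87

V̂(x̄_st) = Σ W_h² s_h²/n_h, with W_h = N_h/N and N = 1175:
  stratum Small: (375/1175)²·56.80²/69 = 4.76249
  stratum Large: (800/1175)²·57.06²/148 = 10.1978
V̂(x̄_st) = 14.9603
SE(x̄_st) = √14.9603 = 3.86785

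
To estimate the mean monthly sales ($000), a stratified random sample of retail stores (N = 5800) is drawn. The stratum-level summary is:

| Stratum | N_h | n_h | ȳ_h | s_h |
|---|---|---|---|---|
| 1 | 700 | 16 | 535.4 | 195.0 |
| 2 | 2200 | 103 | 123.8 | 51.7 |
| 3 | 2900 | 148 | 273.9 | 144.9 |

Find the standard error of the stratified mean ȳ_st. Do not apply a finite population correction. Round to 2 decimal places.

V̂(ȳ_st) = Σ W_h² s_h²/n_h, with W_h = N_h/N and N = 5800:
  stratum 1: (700/5800)²·195.0²/16 = 34.617
  stratum 2: (2200/5800)²·51.7²/103 = 3.73365
  stratum 3: (2900/5800)²·144.9²/148 = 35.4662
V̂(ȳ_st) = 73.8169
SE(ȳ_st) = √73.8169 = 8.59167

SE(ȳ_st) ≈ 8.59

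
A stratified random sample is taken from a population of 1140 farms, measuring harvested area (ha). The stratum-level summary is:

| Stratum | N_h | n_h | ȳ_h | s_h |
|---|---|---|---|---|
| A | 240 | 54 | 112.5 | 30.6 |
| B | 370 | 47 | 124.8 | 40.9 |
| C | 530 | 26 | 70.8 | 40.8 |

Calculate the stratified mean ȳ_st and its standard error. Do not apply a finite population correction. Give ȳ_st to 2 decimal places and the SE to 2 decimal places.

ȳ_st ≈ 97.11, SE ≈ 4.28

ȳ_st = Σ W_h ȳ_h = (240·112.5 + 370·124.8 + 530·70.8)/1140 = 97.10526
V̂(ȳ_st) = Σ W_h² s_h²/n_h, with W_h = N_h/N and N = 1140:
  stratum A: (240/1140)²·30.6²/54 = 0.768532
  stratum B: (370/1140)²·40.9²/47 = 3.74923
  stratum C: (530/1140)²·40.8²/26 = 13.8385
V̂(ȳ_st) = 18.3563
SE(ȳ_st) = √18.3563 = 4.28442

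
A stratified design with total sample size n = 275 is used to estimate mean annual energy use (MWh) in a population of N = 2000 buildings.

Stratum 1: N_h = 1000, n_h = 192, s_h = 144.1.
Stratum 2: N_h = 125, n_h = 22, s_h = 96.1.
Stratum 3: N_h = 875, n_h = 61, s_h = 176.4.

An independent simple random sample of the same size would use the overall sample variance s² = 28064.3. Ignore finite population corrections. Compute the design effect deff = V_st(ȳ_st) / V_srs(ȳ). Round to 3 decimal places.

V̂(ȳ_st) = Σ W_h² s_h²/n_h, with W_h = N_h/N and N = 2000:
  stratum 1: (1000/2000)²·144.1²/192 = 27.0375
  stratum 2: (125/2000)²·96.1²/22 = 1.63977
  stratum 3: (875/2000)²·176.4²/61 = 97.639
V_st = 126.316
V_srs = s²/n = 28064.3/275 = 102.052
deff = V_st / V_srs = 126.316/102.052 = 1.2378

deff ≈ 1.238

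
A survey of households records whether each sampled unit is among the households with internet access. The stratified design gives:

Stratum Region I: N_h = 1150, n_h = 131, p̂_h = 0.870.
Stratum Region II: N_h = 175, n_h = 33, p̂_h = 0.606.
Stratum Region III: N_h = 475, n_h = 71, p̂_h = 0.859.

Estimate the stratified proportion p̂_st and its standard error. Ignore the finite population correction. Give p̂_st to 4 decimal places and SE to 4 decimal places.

p̂_st ≈ 0.8414, SE ≈ 0.0234

N = 1800; stratum weights W_h = N_h/N.
p̂_st = Σ W_h p̂_h = (1150·0.870 + 175·0.606 + 475·0.859)/1800 = 0.84143
V̂(p̂_st) = Σ W_h² p̂_h(1−p̂_h)/(n_h−1):
  stratum Region I: (1150/1800)²·0.870·0.130/130 = 0.000355116
  stratum Region II: (175/1800)²·0.606·0.394/32 = 7.05261e-05
  stratum Region III: (475/1800)²·0.859·0.141/70 = 0.000120492
V̂(p̂_st) = 0.000546133; SE = √V̂ = 0.0233695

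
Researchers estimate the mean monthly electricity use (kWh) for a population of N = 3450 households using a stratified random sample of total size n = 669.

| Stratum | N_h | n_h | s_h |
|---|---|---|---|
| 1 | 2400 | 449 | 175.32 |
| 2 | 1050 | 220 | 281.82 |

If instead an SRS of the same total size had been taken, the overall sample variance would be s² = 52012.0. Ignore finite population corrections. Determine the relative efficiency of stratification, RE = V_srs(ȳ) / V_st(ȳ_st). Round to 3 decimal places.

V̂(ȳ_st) = Σ W_h² s_h²/n_h, with W_h = N_h/N and N = 3450:
  stratum 1: (2400/3450)²·175.32²/449 = 33.1284
  stratum 2: (1050/3450)²·281.82²/220 = 33.4396
V_st = 66.5681
V_srs = s²/n = 52012.0/669 = 77.7459
Relative efficiency = V_srs / V_st = 77.7459/66.5681 = 1.1679

RE ≈ 1.168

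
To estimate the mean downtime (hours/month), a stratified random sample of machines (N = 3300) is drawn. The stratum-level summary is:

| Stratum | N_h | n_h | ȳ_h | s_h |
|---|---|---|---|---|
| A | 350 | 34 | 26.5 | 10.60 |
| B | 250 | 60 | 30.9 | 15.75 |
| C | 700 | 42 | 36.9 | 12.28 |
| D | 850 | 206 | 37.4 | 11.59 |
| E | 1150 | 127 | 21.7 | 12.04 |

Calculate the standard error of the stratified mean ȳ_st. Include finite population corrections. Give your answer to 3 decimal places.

SE(ȳ_st) ≈ 0.600

V̂(ȳ_st) = Σ W_h² (1 − n_h/N_h) s_h²/n_h, with W_h = N_h/N and N = 3300:
  stratum A: (350/3300)²·(1 − 34/350)·10.60²/34 = 0.0335629
  stratum B: (250/3300)²·(1 − 60/250)·15.75²/60 = 0.0180333
  stratum C: (700/3300)²·(1 − 42/700)·12.28²/42 = 0.15186
  stratum D: (850/3300)²·(1 − 206/850)·11.59²/206 = 0.0327776
  stratum E: (1150/3300)²·(1 − 127/1150)·12.04²/127 = 0.123309
V̂(ȳ_st) = 0.359543
SE(ȳ_st) = √0.359543 = 0.599619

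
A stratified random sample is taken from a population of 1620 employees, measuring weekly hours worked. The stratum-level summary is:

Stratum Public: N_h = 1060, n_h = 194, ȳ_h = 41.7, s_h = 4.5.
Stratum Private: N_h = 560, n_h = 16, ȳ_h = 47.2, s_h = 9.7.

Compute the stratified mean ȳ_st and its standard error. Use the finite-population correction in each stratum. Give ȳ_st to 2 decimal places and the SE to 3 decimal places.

ȳ_st = Σ W_h ȳ_h = (1060·41.7 + 560·47.2)/1620 = 43.60123
V̂(ȳ_st) = Σ W_h² (1 − n_h/N_h) s_h²/n_h, with W_h = N_h/N and N = 1620:
  stratum Public: (1060/1620)²·(1 − 194/1060)·4.5²/194 = 0.0365104
  stratum Private: (560/1620)²·(1 − 16/560)·9.7²/16 = 0.682622
V̂(ȳ_st) = 0.719133
SE(ȳ_st) = √0.719133 = 0.848017

ȳ_st ≈ 43.60, SE ≈ 0.848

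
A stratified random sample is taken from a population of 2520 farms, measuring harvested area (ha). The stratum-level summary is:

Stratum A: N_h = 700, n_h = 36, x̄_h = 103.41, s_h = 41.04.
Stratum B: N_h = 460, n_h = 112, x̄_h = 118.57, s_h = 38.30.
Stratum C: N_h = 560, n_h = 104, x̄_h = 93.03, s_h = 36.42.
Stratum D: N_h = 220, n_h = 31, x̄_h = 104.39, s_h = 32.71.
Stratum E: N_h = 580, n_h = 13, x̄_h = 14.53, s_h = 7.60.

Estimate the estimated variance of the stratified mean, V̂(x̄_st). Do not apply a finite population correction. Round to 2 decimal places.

V̂(x̄_st) ≈ 5.17

V̂(x̄_st) = Σ W_h² s_h²/n_h, with W_h = N_h/N and N = 2520:
  stratum A: (700/2520)²·41.04²/36 = 3.61
  stratum B: (460/2520)²·38.30²/112 = 0.436409
  stratum C: (560/2520)²·36.42²/104 = 0.629827
  stratum D: (220/2520)²·32.71²/31 = 0.263053
  stratum E: (580/2520)²·7.60²/13 = 0.235363
V̂(x̄_st) = 5.17465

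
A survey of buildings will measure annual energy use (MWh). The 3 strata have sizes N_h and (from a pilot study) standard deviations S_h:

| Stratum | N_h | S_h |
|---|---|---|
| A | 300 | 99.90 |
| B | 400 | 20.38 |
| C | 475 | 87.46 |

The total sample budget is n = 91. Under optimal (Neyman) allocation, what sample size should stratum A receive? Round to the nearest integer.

34

Neyman allocation: n_h = n · N_h S_h / Σ N_i S_i, with n = 91.
  stratum A: N_h·S_h = 300·99.90 = 29970.00
  stratum B: N_h·S_h = 400·20.38 = 8152.00
  stratum C: N_h·S_h = 475·87.46 = 41543.50
Σ N_h S_h = 79665.50
n for stratum A = 91·29970.00/79665.50 = 34.234 → 34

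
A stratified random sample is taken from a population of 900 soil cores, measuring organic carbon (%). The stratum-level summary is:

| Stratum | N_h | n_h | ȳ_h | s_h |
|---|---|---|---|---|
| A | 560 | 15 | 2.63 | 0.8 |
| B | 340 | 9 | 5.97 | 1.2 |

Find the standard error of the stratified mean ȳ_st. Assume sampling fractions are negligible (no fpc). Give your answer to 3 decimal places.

SE(ȳ_st) ≈ 0.198

V̂(ȳ_st) = Σ W_h² s_h²/n_h, with W_h = N_h/N and N = 900:
  stratum A: (560/900)²·0.8²/15 = 0.0165188
  stratum B: (340/900)²·1.2²/9 = 0.0228346
V̂(ȳ_st) = 0.0393534
SE(ȳ_st) = √0.0393534 = 0.198377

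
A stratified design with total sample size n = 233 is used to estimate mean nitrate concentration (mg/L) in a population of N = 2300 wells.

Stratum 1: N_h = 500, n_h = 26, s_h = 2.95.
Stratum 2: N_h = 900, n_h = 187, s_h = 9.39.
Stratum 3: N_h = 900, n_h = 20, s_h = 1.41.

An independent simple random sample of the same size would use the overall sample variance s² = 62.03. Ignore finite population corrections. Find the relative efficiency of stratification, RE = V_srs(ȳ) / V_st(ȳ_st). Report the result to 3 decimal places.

RE ≈ 2.579

V̂(ȳ_st) = Σ W_h² s_h²/n_h, with W_h = N_h/N and N = 2300:
  stratum 1: (500/2300)²·2.95²/26 = 0.0158181
  stratum 2: (900/2300)²·9.39²/187 = 0.072197
  stratum 3: (900/2300)²·1.41²/20 = 0.0152208
V_st = 0.103236
V_srs = s²/n = 62.03/233 = 0.266223
Relative efficiency = V_srs / V_st = 0.266223/0.103236 = 2.5788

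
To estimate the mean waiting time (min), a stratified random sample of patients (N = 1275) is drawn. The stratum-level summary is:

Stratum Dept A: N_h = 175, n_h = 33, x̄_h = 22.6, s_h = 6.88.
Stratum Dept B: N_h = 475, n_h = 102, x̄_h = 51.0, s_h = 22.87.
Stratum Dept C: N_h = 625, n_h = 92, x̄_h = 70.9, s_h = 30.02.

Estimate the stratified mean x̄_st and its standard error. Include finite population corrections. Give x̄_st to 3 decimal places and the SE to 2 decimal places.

x̄_st = Σ W_h x̄_h = (175·22.6 + 475·51.0 + 625·70.9)/1275 = 56.85686
V̂(x̄_st) = Σ W_h² (1 − n_h/N_h) s_h²/n_h, with W_h = N_h/N and N = 1275:
  stratum Dept A: (175/1275)²·(1 − 33/175)·6.88²/33 = 0.0219265
  stratum Dept B: (475/1275)²·(1 − 102/475)·22.87²/102 = 0.558874
  stratum Dept C: (625/1275)²·(1 − 92/625)·30.02²/92 = 2.00734
V̂(x̄_st) = 2.58814
SE(x̄_st) = √2.58814 = 1.60877

x̄_st ≈ 56.857, SE ≈ 1.61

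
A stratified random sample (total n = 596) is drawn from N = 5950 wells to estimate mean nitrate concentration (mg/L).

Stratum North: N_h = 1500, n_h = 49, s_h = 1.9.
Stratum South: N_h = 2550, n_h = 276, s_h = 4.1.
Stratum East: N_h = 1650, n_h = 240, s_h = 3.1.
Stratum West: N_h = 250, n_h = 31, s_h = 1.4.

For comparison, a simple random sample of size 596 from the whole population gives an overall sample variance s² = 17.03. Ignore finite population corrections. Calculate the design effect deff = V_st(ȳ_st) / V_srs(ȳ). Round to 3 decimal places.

deff ≈ 0.667

V̂(ȳ_st) = Σ W_h² s_h²/n_h, with W_h = N_h/N and N = 5950:
  stratum North: (1500/5950)²·1.9²/49 = 0.00468231
  stratum South: (2550/5950)²·4.1²/276 = 0.0111868
  stratum East: (1650/5950)²·3.1²/240 = 0.00307926
  stratum West: (250/5950)²·1.4²/31 = 0.00011162
V_st = 0.01906
V_srs = s²/n = 17.03/596 = 0.0285738
deff = V_st / V_srs = 0.01906/0.0285738 = 0.6670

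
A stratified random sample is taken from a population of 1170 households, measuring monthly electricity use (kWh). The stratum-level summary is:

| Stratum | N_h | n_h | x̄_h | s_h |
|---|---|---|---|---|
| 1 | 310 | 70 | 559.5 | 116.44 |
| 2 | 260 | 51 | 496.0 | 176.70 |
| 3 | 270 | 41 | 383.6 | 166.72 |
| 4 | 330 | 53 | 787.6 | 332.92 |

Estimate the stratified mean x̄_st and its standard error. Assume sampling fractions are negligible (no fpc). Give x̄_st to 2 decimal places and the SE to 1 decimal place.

x̄_st ≈ 569.13, SE ≈ 15.7

x̄_st = Σ W_h x̄_h = (310·559.5 + 260·496.0 + 270·383.6 + 330·787.6)/1170 = 569.13248
V̂(x̄_st) = Σ W_h² s_h²/n_h, with W_h = N_h/N and N = 1170:
  stratum 1: (310/1170)²·116.44²/70 = 13.5975
  stratum 2: (260/1170)²·176.70²/51 = 30.2328
  stratum 3: (270/1170)²·166.72²/41 = 36.1033
  stratum 4: (330/1170)²·332.92²/53 = 166.364
V̂(x̄_st) = 246.298
SE(x̄_st) = √246.298 = 15.6939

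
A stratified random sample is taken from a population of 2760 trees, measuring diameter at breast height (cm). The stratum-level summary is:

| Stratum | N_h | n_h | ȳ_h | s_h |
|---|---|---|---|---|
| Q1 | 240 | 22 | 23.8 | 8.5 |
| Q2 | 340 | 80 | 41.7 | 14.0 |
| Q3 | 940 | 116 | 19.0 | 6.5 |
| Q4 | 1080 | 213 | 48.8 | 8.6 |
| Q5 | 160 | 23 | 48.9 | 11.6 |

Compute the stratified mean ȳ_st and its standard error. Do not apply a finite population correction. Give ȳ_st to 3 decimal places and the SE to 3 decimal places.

ȳ_st ≈ 35.608, SE ≈ 0.421

ȳ_st = Σ W_h ȳ_h = (240·23.8 + 340·41.7 + 940·19.0 + 1080·48.8 + 160·48.9)/2760 = 35.60797
V̂(ȳ_st) = Σ W_h² s_h²/n_h, with W_h = N_h/N and N = 2760:
  stratum Q1: (240/2760)²·8.5²/22 = 0.0248324
  stratum Q2: (340/2760)²·14.0²/80 = 0.0371797
  stratum Q3: (940/2760)²·6.5²/116 = 0.042248
  stratum Q4: (1080/2760)²·8.6²/213 = 0.0531675
  stratum Q5: (160/2760)²·11.6²/23 = 0.0196612
V̂(ȳ_st) = 0.177089
SE(ȳ_st) = √0.177089 = 0.420819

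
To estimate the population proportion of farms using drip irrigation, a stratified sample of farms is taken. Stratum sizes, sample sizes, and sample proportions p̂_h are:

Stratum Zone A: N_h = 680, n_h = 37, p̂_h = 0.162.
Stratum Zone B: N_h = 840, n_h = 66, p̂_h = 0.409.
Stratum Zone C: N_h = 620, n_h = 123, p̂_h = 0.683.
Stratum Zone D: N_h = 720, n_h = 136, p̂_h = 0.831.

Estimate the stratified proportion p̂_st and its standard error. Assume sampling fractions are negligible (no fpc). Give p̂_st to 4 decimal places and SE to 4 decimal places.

p̂_st ≈ 0.5159, SE ≈ 0.0261

N = 2860; stratum weights W_h = N_h/N.
p̂_st = Σ W_h p̂_h = (680·0.162 + 840·0.409 + 620·0.683 + 720·0.831)/2860 = 0.51591
V̂(p̂_st) = Σ W_h² p̂_h(1−p̂_h)/(n_h−1):
  stratum Zone A: (680/2860)²·0.162·0.838/36 = 0.000213178
  stratum Zone B: (840/2860)²·0.409·0.591/65 = 0.000320792
  stratum Zone C: (620/2860)²·0.683·0.317/122 = 8.3401e-05
  stratum Zone D: (720/2860)²·0.831·0.169/135 = 6.59306e-05
V̂(p̂_st) = 0.000683302; SE = √V̂ = 0.02614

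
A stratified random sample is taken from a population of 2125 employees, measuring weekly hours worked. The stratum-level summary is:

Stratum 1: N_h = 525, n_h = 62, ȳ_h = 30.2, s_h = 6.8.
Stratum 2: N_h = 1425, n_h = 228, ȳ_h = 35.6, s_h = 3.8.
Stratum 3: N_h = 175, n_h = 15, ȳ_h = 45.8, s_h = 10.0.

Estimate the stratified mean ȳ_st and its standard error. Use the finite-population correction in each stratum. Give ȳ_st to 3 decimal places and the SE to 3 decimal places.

ȳ_st ≈ 35.106, SE ≈ 0.325

ȳ_st = Σ W_h ȳ_h = (525·30.2 + 1425·35.6 + 175·45.8)/2125 = 35.10588
V̂(ȳ_st) = Σ W_h² (1 − n_h/N_h) s_h²/n_h, with W_h = N_h/N and N = 2125:
  stratum 1: (525/2125)²·(1 − 62/525)·6.8²/62 = 0.0401466
  stratum 2: (1425/2125)²·(1 − 228/1425)·3.8²/228 = 0.0239234
  stratum 3: (175/2125)²·(1 − 15/175)·10.0²/15 = 0.0413379
V̂(ȳ_st) = 0.105408
SE(ȳ_st) = √0.105408 = 0.324666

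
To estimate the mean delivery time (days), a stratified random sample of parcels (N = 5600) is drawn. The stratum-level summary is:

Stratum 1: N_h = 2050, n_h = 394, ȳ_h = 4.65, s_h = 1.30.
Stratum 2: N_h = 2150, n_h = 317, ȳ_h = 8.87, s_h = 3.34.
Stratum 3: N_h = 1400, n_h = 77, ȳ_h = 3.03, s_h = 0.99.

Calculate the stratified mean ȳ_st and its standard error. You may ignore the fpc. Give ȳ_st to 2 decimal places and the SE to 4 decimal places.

ȳ_st = Σ W_h ȳ_h = (2050·4.65 + 2150·8.87 + 1400·3.03)/5600 = 5.86518
V̂(ȳ_st) = Σ W_h² s_h²/n_h, with W_h = N_h/N and N = 5600:
  stratum 1: (2050/5600)²·1.30²/394 = 0.000574807
  stratum 2: (2150/5600)²·3.34²/317 = 0.00518722
  stratum 3: (1400/5600)²·0.99²/77 = 0.000795536
V̂(ȳ_st) = 0.00655756
SE(ȳ_st) = √0.00655756 = 0.0809788

ȳ_st ≈ 5.87, SE ≈ 0.0810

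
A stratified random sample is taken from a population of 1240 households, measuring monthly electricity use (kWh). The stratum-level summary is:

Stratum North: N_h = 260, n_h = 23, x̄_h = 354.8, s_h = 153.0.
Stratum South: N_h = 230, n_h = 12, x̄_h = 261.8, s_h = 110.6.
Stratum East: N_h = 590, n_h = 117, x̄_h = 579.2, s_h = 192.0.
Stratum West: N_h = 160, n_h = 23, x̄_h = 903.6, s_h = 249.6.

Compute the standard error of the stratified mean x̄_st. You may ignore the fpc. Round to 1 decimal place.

V̂(x̄_st) = Σ W_h² s_h²/n_h, with W_h = N_h/N and N = 1240:
  stratum North: (260/1240)²·153.0²/23 = 44.7464
  stratum South: (230/1240)²·110.6²/12 = 35.0704
  stratum East: (590/1240)²·192.0²/117 = 71.3308
  stratum West: (160/1240)²·249.6²/23 = 45.0981
V̂(x̄_st) = 196.246
SE(x̄_st) = √196.246 = 14.0088

SE(x̄_st) ≈ 14.0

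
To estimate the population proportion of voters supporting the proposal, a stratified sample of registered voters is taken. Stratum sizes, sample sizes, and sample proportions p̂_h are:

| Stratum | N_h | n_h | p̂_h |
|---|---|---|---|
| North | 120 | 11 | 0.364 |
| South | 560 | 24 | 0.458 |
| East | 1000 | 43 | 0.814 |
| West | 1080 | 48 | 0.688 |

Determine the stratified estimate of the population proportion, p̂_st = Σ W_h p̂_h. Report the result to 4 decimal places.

p̂_st ≈ 0.6729

N = 2760; stratum weights W_h = N_h/N.
p̂_st = Σ W_h p̂_h = (120·0.364 + 560·0.458 + 1000·0.814 + 1080·0.688)/2760 = 0.67290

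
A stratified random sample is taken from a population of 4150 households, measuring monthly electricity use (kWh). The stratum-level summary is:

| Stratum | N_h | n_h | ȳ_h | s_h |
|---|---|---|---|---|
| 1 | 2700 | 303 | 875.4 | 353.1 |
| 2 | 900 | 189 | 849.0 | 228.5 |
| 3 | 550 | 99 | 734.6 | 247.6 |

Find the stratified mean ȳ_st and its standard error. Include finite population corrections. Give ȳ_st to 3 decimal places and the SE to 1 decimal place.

ȳ_st ≈ 851.014, SE ≈ 13.2

ȳ_st = Σ W_h ȳ_h = (2700·875.4 + 900·849.0 + 550·734.6)/4150 = 851.01446
V̂(ȳ_st) = Σ W_h² (1 − n_h/N_h) s_h²/n_h, with W_h = N_h/N and N = 4150:
  stratum 1: (2700/4150)²·(1 − 303/2700)·353.1²/303 = 154.628
  stratum 2: (900/4150)²·(1 − 189/900)·228.5²/189 = 10.2642
  stratum 3: (550/4150)²·(1 − 99/550)·247.6²/99 = 8.91886
V̂(ȳ_st) = 173.811
SE(ȳ_st) = √173.811 = 13.1837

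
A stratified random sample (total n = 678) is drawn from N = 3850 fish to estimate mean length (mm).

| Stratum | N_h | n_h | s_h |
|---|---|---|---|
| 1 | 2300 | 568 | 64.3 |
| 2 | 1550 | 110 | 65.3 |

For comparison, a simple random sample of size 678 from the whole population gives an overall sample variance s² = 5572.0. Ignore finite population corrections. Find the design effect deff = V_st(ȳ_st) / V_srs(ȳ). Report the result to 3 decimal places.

V̂(ȳ_st) = Σ W_h² s_h²/n_h, with W_h = N_h/N and N = 3850:
  stratum 1: (2300/3850)²·64.3²/568 = 2.59781
  stratum 2: (1550/3850)²·65.3²/110 = 6.28312
V_st = 8.88094
V_srs = s²/n = 5572.0/678 = 8.21829
deff = V_st / V_srs = 8.88094/8.21829 = 1.0806

deff ≈ 1.081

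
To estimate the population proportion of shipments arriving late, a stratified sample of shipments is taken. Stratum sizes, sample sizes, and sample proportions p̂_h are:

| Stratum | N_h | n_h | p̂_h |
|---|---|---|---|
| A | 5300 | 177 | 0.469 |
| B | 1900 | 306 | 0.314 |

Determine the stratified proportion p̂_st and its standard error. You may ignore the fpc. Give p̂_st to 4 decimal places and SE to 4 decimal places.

N = 7200; stratum weights W_h = N_h/N.
p̂_st = Σ W_h p̂_h = (5300·0.469 + 1900·0.314)/7200 = 0.42810
V̂(p̂_st) = Σ W_h² p̂_h(1−p̂_h)/(n_h−1):
  stratum A: (5300/7200)²·0.469·0.531/176 = 0.000766728
  stratum B: (1900/7200)²·0.314·0.686/305 = 4.91809e-05
V̂(p̂_st) = 0.000815909; SE = √V̂ = 0.0285641

p̂_st ≈ 0.4281, SE ≈ 0.0286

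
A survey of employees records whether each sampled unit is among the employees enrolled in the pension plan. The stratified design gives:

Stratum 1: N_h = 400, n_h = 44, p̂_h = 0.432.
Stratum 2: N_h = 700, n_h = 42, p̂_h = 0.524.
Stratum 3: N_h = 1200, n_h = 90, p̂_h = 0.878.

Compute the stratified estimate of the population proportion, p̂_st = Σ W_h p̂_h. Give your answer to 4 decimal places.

p̂_st ≈ 0.6927

N = 2300; stratum weights W_h = N_h/N.
p̂_st = Σ W_h p̂_h = (400·0.432 + 700·0.524 + 1200·0.878)/2300 = 0.69270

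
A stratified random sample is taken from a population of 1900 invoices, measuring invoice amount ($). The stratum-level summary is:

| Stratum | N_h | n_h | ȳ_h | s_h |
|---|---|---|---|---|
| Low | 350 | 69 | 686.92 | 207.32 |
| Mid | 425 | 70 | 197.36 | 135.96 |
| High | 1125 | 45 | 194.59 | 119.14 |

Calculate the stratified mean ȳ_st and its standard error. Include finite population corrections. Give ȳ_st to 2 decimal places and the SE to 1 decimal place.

ȳ_st = Σ W_h ȳ_h = (350·686.92 + 425·197.36 + 1125·194.59)/1900 = 285.90197
V̂(ȳ_st) = Σ W_h² (1 − n_h/N_h) s_h²/n_h, with W_h = N_h/N and N = 1900:
  stratum Low: (350/1900)²·(1 − 69/350)·207.32²/69 = 16.9707
  stratum Mid: (425/1900)²·(1 − 70/425)·135.96²/70 = 11.0366
  stratum High: (1125/1900)²·(1 − 45/1125)·119.14²/45 = 106.163
V̂(ȳ_st) = 134.17
SE(ȳ_st) = √134.17 = 11.5832

ȳ_st ≈ 285.90, SE ≈ 11.6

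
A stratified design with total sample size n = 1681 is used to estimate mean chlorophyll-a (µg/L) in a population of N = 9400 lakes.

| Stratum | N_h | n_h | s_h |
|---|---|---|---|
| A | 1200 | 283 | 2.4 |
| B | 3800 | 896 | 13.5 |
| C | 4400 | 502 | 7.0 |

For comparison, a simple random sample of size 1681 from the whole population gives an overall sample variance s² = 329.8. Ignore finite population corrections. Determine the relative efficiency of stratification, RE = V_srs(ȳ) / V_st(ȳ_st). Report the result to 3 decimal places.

V̂(ȳ_st) = Σ W_h² s_h²/n_h, with W_h = N_h/N and N = 9400:
  stratum A: (1200/9400)²·2.4²/283 = 0.000331698
  stratum B: (3800/9400)²·13.5²/896 = 0.0332408
  stratum C: (4400/9400)²·7.0²/502 = 0.0213866
V_st = 0.0549591
V_srs = s²/n = 329.8/1681 = 0.196193
Relative efficiency = V_srs / V_st = 0.196193/0.0549591 = 3.5698

RE ≈ 3.570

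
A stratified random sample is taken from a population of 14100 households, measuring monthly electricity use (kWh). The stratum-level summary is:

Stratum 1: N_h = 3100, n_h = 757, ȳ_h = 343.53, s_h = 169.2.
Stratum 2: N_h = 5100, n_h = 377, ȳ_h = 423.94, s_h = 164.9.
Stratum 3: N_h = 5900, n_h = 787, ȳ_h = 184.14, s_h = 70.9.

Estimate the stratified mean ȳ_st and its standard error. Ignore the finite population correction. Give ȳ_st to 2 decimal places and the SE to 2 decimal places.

ȳ_st = Σ W_h ȳ_h = (3100·343.53 + 5100·423.94 + 5900·184.14)/14100 = 305.91936
V̂(ȳ_st) = Σ W_h² s_h²/n_h, with W_h = N_h/N and N = 14100:
  stratum 1: (3100/14100)²·169.2²/757 = 1.82806
  stratum 2: (5100/14100)²·164.9²/377 = 9.43631
  stratum 3: (5900/14100)²·70.9²/787 = 1.11836
V̂(ȳ_st) = 12.3827
SE(ȳ_st) = √12.3827 = 3.51891

ȳ_st ≈ 305.92, SE ≈ 3.52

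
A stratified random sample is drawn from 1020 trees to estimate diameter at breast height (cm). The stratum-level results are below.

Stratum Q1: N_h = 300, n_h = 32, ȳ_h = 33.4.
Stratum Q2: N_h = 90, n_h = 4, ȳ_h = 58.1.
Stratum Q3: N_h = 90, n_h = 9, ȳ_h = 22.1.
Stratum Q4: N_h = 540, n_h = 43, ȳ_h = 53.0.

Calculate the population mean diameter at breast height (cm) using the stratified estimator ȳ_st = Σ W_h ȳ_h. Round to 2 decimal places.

ȳ_st ≈ 44.96

N = Σ N_h = 1020. Stratum weights W_h = N_h/N.
ȳ_st = (300·33.4 + 90·58.1 + 90·22.1 + 540·53.0) / 1020 = 44.9588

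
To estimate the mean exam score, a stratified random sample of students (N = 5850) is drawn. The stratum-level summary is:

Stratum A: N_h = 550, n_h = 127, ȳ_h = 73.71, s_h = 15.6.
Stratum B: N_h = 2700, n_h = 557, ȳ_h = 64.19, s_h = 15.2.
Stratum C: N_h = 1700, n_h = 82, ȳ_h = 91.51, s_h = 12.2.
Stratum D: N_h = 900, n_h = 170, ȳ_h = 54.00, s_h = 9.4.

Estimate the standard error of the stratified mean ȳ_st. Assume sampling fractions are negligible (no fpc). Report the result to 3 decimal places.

SE(ȳ_st) ≈ 0.520

V̂(ȳ_st) = Σ W_h² s_h²/n_h, with W_h = N_h/N and N = 5850:
  stratum A: (550/5850)²·15.6²/127 = 0.0169379
  stratum B: (2700/5850)²·15.2²/557 = 0.0883584
  stratum C: (1700/5850)²·12.2²/82 = 0.153282
  stratum D: (900/5850)²·9.4²/170 = 0.0123021
V̂(ȳ_st) = 0.270881
SE(ȳ_st) = √0.270881 = 0.520462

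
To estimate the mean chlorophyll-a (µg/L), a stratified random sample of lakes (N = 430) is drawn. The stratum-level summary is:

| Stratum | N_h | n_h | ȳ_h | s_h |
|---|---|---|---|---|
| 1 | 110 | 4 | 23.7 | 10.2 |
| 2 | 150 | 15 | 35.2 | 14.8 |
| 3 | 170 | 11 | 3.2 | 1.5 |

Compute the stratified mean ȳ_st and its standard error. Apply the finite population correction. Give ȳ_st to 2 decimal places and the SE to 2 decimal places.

ȳ_st = Σ W_h ȳ_h = (110·23.7 + 150·35.2 + 170·3.2)/430 = 19.60698
V̂(ȳ_st) = Σ W_h² (1 − n_h/N_h) s_h²/n_h, with W_h = N_h/N and N = 430:
  stratum 1: (110/430)²·(1 − 4/110)·10.2²/4 = 1.64022
  stratum 2: (150/430)²·(1 − 15/150)·14.8²/15 = 1.59926
  stratum 3: (170/430)²·(1 − 11/170)·1.5²/11 = 0.0299019
V̂(ȳ_st) = 3.26939
SE(ȳ_st) = √3.26939 = 1.80814

ȳ_st ≈ 19.61, SE ≈ 1.81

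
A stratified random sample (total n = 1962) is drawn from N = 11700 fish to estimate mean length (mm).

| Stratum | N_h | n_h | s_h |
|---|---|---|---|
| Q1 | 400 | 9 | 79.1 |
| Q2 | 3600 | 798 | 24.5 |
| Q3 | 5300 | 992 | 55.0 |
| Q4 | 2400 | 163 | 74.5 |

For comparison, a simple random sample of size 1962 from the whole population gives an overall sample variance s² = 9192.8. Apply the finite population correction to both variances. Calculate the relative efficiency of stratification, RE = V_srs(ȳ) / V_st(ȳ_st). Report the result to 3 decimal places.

V̂(ȳ_st) = Σ W_h² (1 − n_h/N_h) s_h²/n_h, with W_h = N_h/N and N = 11700:
  stratum Q1: (400/11700)²·(1 − 9/400)·79.1²/9 = 0.794283
  stratum Q2: (3600/11700)²·(1 − 798/3600)·24.5²/798 = 0.0554279
  stratum Q3: (5300/11700)²·(1 − 992/5300)·55.0²/992 = 0.50862
  stratum Q4: (2400/11700)²·(1 − 163/2400)·74.5²/163 = 1.33546
V_st = 2.69379
V_srs = (1 − 1962/11700)·9192.8/1962 = 3.89971
Relative efficiency = V_srs / V_st = 3.89971/2.69379 = 1.4477

RE ≈ 1.448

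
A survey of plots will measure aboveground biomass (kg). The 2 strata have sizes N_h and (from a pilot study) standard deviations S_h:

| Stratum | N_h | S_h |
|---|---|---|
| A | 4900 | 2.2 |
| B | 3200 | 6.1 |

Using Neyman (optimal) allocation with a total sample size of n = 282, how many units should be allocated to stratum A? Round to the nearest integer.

Neyman allocation: n_h = n · N_h S_h / Σ N_i S_i, with n = 282.
  stratum A: N_h·S_h = 4900·2.2 = 10780.00
  stratum B: N_h·S_h = 3200·6.1 = 19520.00
Σ N_h S_h = 30300.00
n for stratum A = 282·10780.00/30300.00 = 100.329 → 100

100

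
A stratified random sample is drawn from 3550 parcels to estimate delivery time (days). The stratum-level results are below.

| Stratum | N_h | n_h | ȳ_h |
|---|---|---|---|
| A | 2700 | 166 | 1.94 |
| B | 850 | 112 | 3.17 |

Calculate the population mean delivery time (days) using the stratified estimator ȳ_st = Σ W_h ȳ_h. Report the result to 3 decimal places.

ȳ_st ≈ 2.235

N = Σ N_h = 3550. Stratum weights W_h = N_h/N.
ȳ_st = (2700·1.94 + 850·3.17) / 3550 = 2.23451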